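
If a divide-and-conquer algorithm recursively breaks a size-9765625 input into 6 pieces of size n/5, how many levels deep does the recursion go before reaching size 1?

For divide and conquer with division factor 5:

Problem sizes at each level:
Level 0: 9765625
Level 1: 1953125
Level 2: 390625
Level 3: 78125
Level 4: 15625
Level 5: 3125
Level 6: 625
Level 7: 125
Level 8: 25
Level 9: 5
Level 10: 1

The root is level 0 and the size-1 base case is level 10 (the tree spans levels 0 through 10, i.e. 11 levels counting the root), so the depth is the number of divisions: log_5(9765625) = 10

The recursion tree depth is log_5(9765625) = 10. At each level, the problem size is divided by 5, so it takes 10 divisions to reduce to a base case of size 1. The algorithm makes 6 recursive calls at each level.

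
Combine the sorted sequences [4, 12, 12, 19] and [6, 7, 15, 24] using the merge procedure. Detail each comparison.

Merging process:

Compare 4 vs 6: take 4 from left. Merged: [4]
Compare 12 vs 6: take 6 from right. Merged: [4, 6]
Compare 12 vs 7: take 7 from right. Merged: [4, 6, 7]
Compare 12 vs 15: take 12 from left. Merged: [4, 6, 7, 12]
Compare 12 vs 15: take 12 from left. Merged: [4, 6, 7, 12, 12]
Compare 19 vs 15: take 15 from right. Merged: [4, 6, 7, 12, 12, 15]
Compare 19 vs 24: take 19 from left. Merged: [4, 6, 7, 12, 12, 15, 19]
Append remaining from right: [24]. Merged: [4, 6, 7, 12, 12, 15, 19, 24]

Final merged array: [4, 6, 7, 12, 12, 15, 19, 24]
Total comparisons: 7

The merged array is [4, 6, 7, 12, 12, 15, 19, 24], requiring 7 comparisons. The merge step runs in O(n) time where n is the total number of elements.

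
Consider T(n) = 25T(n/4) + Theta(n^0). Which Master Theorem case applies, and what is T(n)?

Master Theorem for T(n) = 25T(n/4) + O(n^0):

a = 25, b = 4, c = 0
log_b(a) = log_4(25) = 2.3219

Case 1: c = 0 < log_4(25) = 2.3219
T(n) = O(n^(log_4 25))

For T(n) = 25T(n/4) + O(n^0): log_4(25) = 2.3219. This is Case 1 of the Master Theorem (c < log_b(a), work dominated by leaves), giving O(n^(log_4 25)).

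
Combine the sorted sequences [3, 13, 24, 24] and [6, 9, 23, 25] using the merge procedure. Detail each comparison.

Merging process:

Compare 3 vs 6: take 3 from left. Merged: [3]
Compare 13 vs 6: take 6 from right. Merged: [3, 6]
Compare 13 vs 9: take 9 from right. Merged: [3, 6, 9]
Compare 13 vs 23: take 13 from left. Merged: [3, 6, 9, 13]
Compare 24 vs 23: take 23 from right. Merged: [3, 6, 9, 13, 23]
Compare 24 vs 25: take 24 from left. Merged: [3, 6, 9, 13, 23, 24]
Compare 24 vs 25: take 24 from left. Merged: [3, 6, 9, 13, 23, 24, 24]
Append remaining from right: [25]. Merged: [3, 6, 9, 13, 23, 24, 24, 25]

Final merged array: [3, 6, 9, 13, 23, 24, 24, 25]
Total comparisons: 7

The merged array is [3, 6, 9, 13, 23, 24, 24, 25], requiring 7 comparisons. The merge step runs in O(n) time where n is the total number of elements.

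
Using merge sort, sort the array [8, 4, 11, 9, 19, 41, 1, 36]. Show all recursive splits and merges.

Merge sort trace:

Split: [8, 4, 11, 9, 19, 41, 1, 36] -> [8, 4, 11, 9] and [19, 41, 1, 36]
  Split: [8, 4, 11, 9] -> [8, 4] and [11, 9]
    Split: [8, 4] -> [8] and [4]
    Merge: [8] + [4] -> [4, 8]
    Split: [11, 9] -> [11] and [9]
    Merge: [11] + [9] -> [9, 11]
  Merge: [4, 8] + [9, 11] -> [4, 8, 9, 11]
  Split: [19, 41, 1, 36] -> [19, 41] and [1, 36]
    Split: [19, 41] -> [19] and [41]
    Merge: [19] + [41] -> [19, 41]
    Split: [1, 36] -> [1] and [36]
    Merge: [1] + [36] -> [1, 36]
  Merge: [19, 41] + [1, 36] -> [1, 19, 36, 41]
Merge: [4, 8, 9, 11] + [1, 19, 36, 41] -> [1, 4, 8, 9, 11, 19, 36, 41]

Final sorted array: [1, 4, 8, 9, 11, 19, 36, 41]

The merge sort proceeds by recursively splitting the array and merging sorted halves.
After all merges, the sorted array is [1, 4, 8, 9, 11, 19, 36, 41].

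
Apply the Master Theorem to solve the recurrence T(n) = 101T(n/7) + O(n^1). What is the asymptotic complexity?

Master Theorem for T(n) = 101T(n/7) + O(n^1):

a = 101, b = 7, c = 1
log_b(a) = log_7(101) = 2.3717

Case 1: c = 1 < log_7(101) = 2.3717
T(n) = O(n^(log_7 101))

For T(n) = 101T(n/7) + O(n^1): log_7(101) = 2.3717. This is Case 1 of the Master Theorem (c < log_b(a), work dominated by leaves), giving O(n^(log_7 101)).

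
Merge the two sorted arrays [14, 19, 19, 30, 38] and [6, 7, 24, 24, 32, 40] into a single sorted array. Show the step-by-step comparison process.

Merging process:

Compare 14 vs 6: take 6 from right. Merged: [6]
Compare 14 vs 7: take 7 from right. Merged: [6, 7]
Compare 14 vs 24: take 14 from left. Merged: [6, 7, 14]
Compare 19 vs 24: take 19 from left. Merged: [6, 7, 14, 19]
Compare 19 vs 24: take 19 from left. Merged: [6, 7, 14, 19, 19]
Compare 30 vs 24: take 24 from right. Merged: [6, 7, 14, 19, 19, 24]
Compare 30 vs 24: take 24 from right. Merged: [6, 7, 14, 19, 19, 24, 24]
Compare 30 vs 32: take 30 from left. Merged: [6, 7, 14, 19, 19, 24, 24, 30]
Compare 38 vs 32: take 32 from right. Merged: [6, 7, 14, 19, 19, 24, 24, 30, 32]
Compare 38 vs 40: take 38 from left. Merged: [6, 7, 14, 19, 19, 24, 24, 30, 32, 38]
Append remaining from right: [40]. Merged: [6, 7, 14, 19, 19, 24, 24, 30, 32, 38, 40]

Final merged array: [6, 7, 14, 19, 19, 24, 24, 30, 32, 38, 40]
Total comparisons: 10

The merged array is [6, 7, 14, 19, 19, 24, 24, 30, 32, 38, 40], requiring 10 comparisons. The merge step runs in O(n) time where n is the total number of elements.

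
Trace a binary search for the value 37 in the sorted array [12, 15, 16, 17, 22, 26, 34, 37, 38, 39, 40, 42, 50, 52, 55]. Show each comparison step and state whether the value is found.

Binary search for 37 in [12, 15, 16, 17, 22, 26, 34, 37, 38, 39, 40, 42, 50, 52, 55]:

lo=0, hi=14, mid=7, arr[mid]=37 -> Found target at index 7!

Binary search finds 37 at index 7 after 1 comparisons. The search repeatedly halves the search space by comparing with the middle element.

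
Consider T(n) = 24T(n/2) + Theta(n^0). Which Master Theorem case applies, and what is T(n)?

Master Theorem for T(n) = 24T(n/2) + O(n^0):

a = 24, b = 2, c = 0
log_b(a) = log_2(24) = 4.5850

Case 1: c = 0 < log_2(24) = 4.5850
T(n) = O(n^(log_2 24))

For T(n) = 24T(n/2) + O(n^0): log_2(24) = 4.5850. This is Case 1 of the Master Theorem (c < log_b(a), work dominated by leaves), giving O(n^(log_2 24)).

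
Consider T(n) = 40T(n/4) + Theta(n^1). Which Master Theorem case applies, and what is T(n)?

Master Theorem for T(n) = 40T(n/4) + O(n^1):

a = 40, b = 4, c = 1
log_b(a) = log_4(40) = 2.6610

Case 1: c = 1 < log_4(40) = 2.6610
T(n) = O(n^(log_4 40))

For T(n) = 40T(n/4) + O(n^1): log_4(40) = 2.6610. This is Case 1 of the Master Theorem (c < log_b(a), work dominated by leaves), giving O(n^(log_4 40)).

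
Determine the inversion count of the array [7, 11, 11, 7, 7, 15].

Finding inversions in [7, 11, 11, 7, 7, 15]:

(1, 3): arr[1]=11 > arr[3]=7
(1, 4): arr[1]=11 > arr[4]=7
(2, 3): arr[2]=11 > arr[3]=7
(2, 4): arr[2]=11 > arr[4]=7

Total inversions: 4

The array has 4 inversion(s): (1,3), (1,4), (2,3), (2,4). Each pair (i,j) satisfies i < j and arr[i] > arr[j].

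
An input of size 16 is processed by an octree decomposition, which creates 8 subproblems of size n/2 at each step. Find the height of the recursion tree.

For divide and conquer with division factor 2:

Problem sizes at each level:
Level 0: 16
Level 1: 8
Level 2: 4
Level 3: 2
Level 4: 1

The root is level 0 and the size-1 base case is level 4 (the tree spans levels 0 through 4, i.e. 5 levels counting the root), so the depth is the number of divisions: log_2(16) = 4

The recursion tree depth is log_2(16) = 4. At each level, the problem size is divided by 2, so it takes 4 divisions to reduce to a base case of size 1. The algorithm makes 8 recursive calls at each level.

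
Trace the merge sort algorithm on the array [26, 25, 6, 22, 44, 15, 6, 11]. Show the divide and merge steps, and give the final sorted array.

Merge sort trace:

Split: [26, 25, 6, 22, 44, 15, 6, 11] -> [26, 25, 6, 22] and [44, 15, 6, 11]
  Split: [26, 25, 6, 22] -> [26, 25] and [6, 22]
    Split: [26, 25] -> [26] and [25]
    Merge: [26] + [25] -> [25, 26]
    Split: [6, 22] -> [6] and [22]
    Merge: [6] + [22] -> [6, 22]
  Merge: [25, 26] + [6, 22] -> [6, 22, 25, 26]
  Split: [44, 15, 6, 11] -> [44, 15] and [6, 11]
    Split: [44, 15] -> [44] and [15]
    Merge: [44] + [15] -> [15, 44]
    Split: [6, 11] -> [6] and [11]
    Merge: [6] + [11] -> [6, 11]
  Merge: [15, 44] + [6, 11] -> [6, 11, 15, 44]
Merge: [6, 22, 25, 26] + [6, 11, 15, 44] -> [6, 6, 11, 15, 22, 25, 26, 44]

Final sorted array: [6, 6, 11, 15, 22, 25, 26, 44]

The merge sort proceeds by recursively splitting the array and merging sorted halves.
After all merges, the sorted array is [6, 6, 11, 15, 22, 25, 26, 44].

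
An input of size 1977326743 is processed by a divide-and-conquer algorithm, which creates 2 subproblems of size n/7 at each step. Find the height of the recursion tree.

For divide and conquer with division factor 7:

Problem sizes at each level:
Level 0: 1977326743
Level 1: 282475249
Level 2: 40353607
Level 3: 5764801
Level 4: 823543
Level 5: 117649
Level 6: 16807
Level 7: 2401
Level 8: 343
Level 9: 49
Level 10: 7
Level 11: 1

The root is level 0 and the size-1 base case is level 11 (the tree spans levels 0 through 11, i.e. 12 levels counting the root), so the depth is the number of divisions: log_7(1977326743) = 11

The recursion tree depth is log_7(1977326743) = 11. At each level, the problem size is divided by 7, so it takes 11 divisions to reduce to a base case of size 1. The algorithm makes 2 recursive calls at each level.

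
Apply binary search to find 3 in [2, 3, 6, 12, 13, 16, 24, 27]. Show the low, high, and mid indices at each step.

Binary search for 3 in [2, 3, 6, 12, 13, 16, 24, 27]:

lo=0, hi=7, mid=3, arr[mid]=12 -> 12 > 3, search left half
lo=0, hi=2, mid=1, arr[mid]=3 -> Found target at index 1!

Binary search finds 3 at index 1 after 2 comparisons. The search repeatedly halves the search space by comparing with the middle element.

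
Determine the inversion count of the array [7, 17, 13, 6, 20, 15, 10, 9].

Finding inversions in [7, 17, 13, 6, 20, 15, 10, 9]:

(0, 3): arr[0]=7 > arr[3]=6
(1, 2): arr[1]=17 > arr[2]=13
(1, 3): arr[1]=17 > arr[3]=6
(1, 5): arr[1]=17 > arr[5]=15
(1, 6): arr[1]=17 > arr[6]=10
(1, 7): arr[1]=17 > arr[7]=9
(2, 3): arr[2]=13 > arr[3]=6
(2, 6): arr[2]=13 > arr[6]=10
(2, 7): arr[2]=13 > arr[7]=9
(4, 5): arr[4]=20 > arr[5]=15
(4, 6): arr[4]=20 > arr[6]=10
(4, 7): arr[4]=20 > arr[7]=9
(5, 6): arr[5]=15 > arr[6]=10
(5, 7): arr[5]=15 > arr[7]=9
(6, 7): arr[6]=10 > arr[7]=9

Total inversions: 15

The array has 15 inversion(s): (0,3), (1,2), (1,3), (1,5), (1,6), (1,7), (2,3), (2,6), (2,7), (4,5), (4,6), (4,7), (5,6), (5,7), (6,7). Each pair (i,j) satisfies i < j and arr[i] > arr[j].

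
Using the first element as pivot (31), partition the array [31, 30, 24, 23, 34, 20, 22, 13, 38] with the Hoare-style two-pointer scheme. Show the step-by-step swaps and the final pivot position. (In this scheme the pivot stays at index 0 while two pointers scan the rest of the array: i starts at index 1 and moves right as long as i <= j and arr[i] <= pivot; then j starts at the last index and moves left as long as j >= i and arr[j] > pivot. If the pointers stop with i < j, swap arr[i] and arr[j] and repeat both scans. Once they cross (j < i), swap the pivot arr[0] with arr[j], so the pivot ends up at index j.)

Hoare-style two-pointer partition with pivot = 31:

Initial array: [31, 30, 24, 23, 34, 20, 22, 13, 38]

Pointers start at i = 1, j = 8.
i stops at index 4 (arr[4]=34 > 31), j stops at index 7 (arr[7]=13 <= 31): swap arr[4] and arr[7], array becomes [31, 30, 24, 23, 13, 20, 22, 34, 38]
i ends at 7, j ends at 6: the pointers have crossed (j < i), so scanning stops.

Swap pivot arr[0] with arr[6] to place pivot at position 6: [22, 30, 24, 23, 13, 20, 31, 34, 38]
Pivot position: 6

After partitioning with pivot 31, the array becomes [22, 30, 24, 23, 13, 20, 31, 34, 38]. The pivot is placed at index 6. All elements to the left of the pivot are <= 31, and all elements to the right are > 31.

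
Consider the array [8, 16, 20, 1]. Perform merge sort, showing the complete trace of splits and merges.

Merge sort trace:

Split: [8, 16, 20, 1] -> [8, 16] and [20, 1]
  Split: [8, 16] -> [8] and [16]
  Merge: [8] + [16] -> [8, 16]
  Split: [20, 1] -> [20] and [1]
  Merge: [20] + [1] -> [1, 20]
Merge: [8, 16] + [1, 20] -> [1, 8, 16, 20]

Final sorted array: [1, 8, 16, 20]

The merge sort proceeds by recursively splitting the array and merging sorted halves.
After all merges, the sorted array is [1, 8, 16, 20].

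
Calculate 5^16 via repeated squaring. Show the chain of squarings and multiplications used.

Computing 5^16 by squaring (build up from 5^1; each line after the first costs one multiplication):

5^1 = 5
5^2 = (5^1)^2 = 5^2 = 25
5^4 = (5^2)^2 = 25^2 = 625
5^8 = (5^4)^2 = 625^2 = 390625
5^16 = (5^8)^2 = 390625^2 = 152587890625

Result: 152587890625
Multiplications needed: 4 (4 lines after 5^1)

5^16 = 152587890625. Using exponentiation by squaring, this requires 4 multiplications. The key idea: if the exponent is even, square the half-power; if odd, multiply by the base once.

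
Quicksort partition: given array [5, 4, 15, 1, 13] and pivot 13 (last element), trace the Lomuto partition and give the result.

Lomuto partition with pivot = 13:

Initial array: [5, 4, 15, 1, 13]

arr[0]=5 <= 13: swap with position 0, array becomes [5, 4, 15, 1, 13]
arr[1]=4 <= 13: swap with position 1, array becomes [5, 4, 15, 1, 13]
arr[2]=15 > 13: no swap
arr[3]=1 <= 13: swap with position 2, array becomes [5, 4, 1, 15, 13]

Place pivot at position 3: [5, 4, 1, 13, 15]
Pivot position: 3

After partitioning with pivot 13, the array becomes [5, 4, 1, 13, 15]. The pivot is placed at index 3. All elements to the left of the pivot are <= 13, and all elements to the right are > 13.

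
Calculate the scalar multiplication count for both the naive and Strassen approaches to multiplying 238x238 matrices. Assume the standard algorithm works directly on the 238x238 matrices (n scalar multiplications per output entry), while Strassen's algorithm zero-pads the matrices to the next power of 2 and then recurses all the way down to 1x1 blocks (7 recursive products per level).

Matrix multiplication for 238x238 matrices:

Strassen's algorithm requires power-of-2 dimensions. Pad 238x238 to 256x256 (next power of 2).

Standard algorithm: 238^3 = 13481272 multiplications
Strassen's algorithm: 7^(log2(256)) = 7^8 = 5764801 multiplications
Savings: 13481272 - 5764801 = 7716471 multiplications

Standard: 13481272 multiplications (238^3). Strassen: 5764801 multiplications (7^8, after padding to 256x256). Strassen reduces 8 recursive multiplications to 7 at each level.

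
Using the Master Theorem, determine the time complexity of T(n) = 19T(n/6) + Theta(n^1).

Master Theorem for T(n) = 19T(n/6) + O(n^1):

a = 19, b = 6, c = 1
log_b(a) = log_6(19) = 1.6433

Case 1: c = 1 < log_6(19) = 1.6433
T(n) = O(n^(log_6 19))

For T(n) = 19T(n/6) + O(n^1): log_6(19) = 1.6433. This is Case 1 of the Master Theorem (c < log_b(a), work dominated by leaves), giving O(n^(log_6 19)).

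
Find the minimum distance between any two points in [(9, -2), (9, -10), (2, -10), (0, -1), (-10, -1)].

Computing all pairwise distances among 5 points:

d((9, -2), (9, -10)) = 8.0
d((9, -2), (2, -10)) = 10.6301
d((9, -2), (0, -1)) = 9.0554
d((9, -2), (-10, -1)) = 19.0263
d((9, -10), (2, -10)) = 7.0 <-- minimum
d((9, -10), (0, -1)) = 12.7279
d((9, -10), (-10, -1)) = 21.0238
d((2, -10), (0, -1)) = 9.2195
d((2, -10), (-10, -1)) = 15.0
d((0, -1), (-10, -1)) = 10.0

Closest pair: (9, -10) and (2, -10) with distance 7.0

The closest pair is (9, -10) and (2, -10) with Euclidean distance 7.0. For 5 points, brute-force pairwise comparison is shown above. For large n, the divide-and-conquer algorithm (sort by x, recurse on halves, check the dividing strip) achieves O(n log n).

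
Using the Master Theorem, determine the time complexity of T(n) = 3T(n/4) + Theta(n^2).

Master Theorem for T(n) = 3T(n/4) + O(n^2):

a = 3, b = 4, c = 2
log_b(a) = log_4(3) = 0.7925

Case 3: c = 2 > log_4(3) = 0.7925
T(n) = O(n^2) = O(n^2)

For T(n) = 3T(n/4) + O(n^2): log_4(3) = 0.7925. This is Case 3 of the Master Theorem (c > log_b(a), work dominated by root), giving O(n^2).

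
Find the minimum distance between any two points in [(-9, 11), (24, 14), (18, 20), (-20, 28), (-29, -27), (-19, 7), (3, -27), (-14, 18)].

Computing all pairwise distances among 8 points:

d((-9, 11), (24, 14)) = 33.1361
d((-9, 11), (18, 20)) = 28.4605
d((-9, 11), (-20, 28)) = 20.2485
d((-9, 11), (-29, -27)) = 42.9418
d((-9, 11), (-19, 7)) = 10.7703
d((-9, 11), (3, -27)) = 39.8497
d((-9, 11), (-14, 18)) = 8.6023
d((24, 14), (18, 20)) = 8.4853 <-- minimum
d((24, 14), (-20, 28)) = 46.1736
d((24, 14), (-29, -27)) = 67.0075
d((24, 14), (-19, 7)) = 43.566
d((24, 14), (3, -27)) = 46.0652
d((24, 14), (-14, 18)) = 38.2099
d((18, 20), (-20, 28)) = 38.833
d((18, 20), (-29, -27)) = 66.468
d((18, 20), (-19, 7)) = 39.2173
d((18, 20), (3, -27)) = 49.3356
d((18, 20), (-14, 18)) = 32.0624
d((-20, 28), (-29, -27)) = 55.7315
d((-20, 28), (-19, 7)) = 21.0238
d((-20, 28), (3, -27)) = 59.6154
d((-20, 28), (-14, 18)) = 11.6619
d((-29, -27), (-19, 7)) = 35.4401
d((-29, -27), (3, -27)) = 32.0
d((-29, -27), (-14, 18)) = 47.4342
d((-19, 7), (3, -27)) = 40.4969
d((-19, 7), (-14, 18)) = 12.083
d((3, -27), (-14, 18)) = 48.1041

Closest pair: (24, 14) and (18, 20) with distance 8.4853

The closest pair is (24, 14) and (18, 20) with Euclidean distance 8.4853. For 8 points, brute-force pairwise comparison is shown above. For large n, the divide-and-conquer algorithm (sort by x, recurse on halves, check the dividing strip) achieves O(n log n).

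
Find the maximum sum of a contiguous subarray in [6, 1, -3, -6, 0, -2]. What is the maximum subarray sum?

Using Kadane's algorithm on [6, 1, -3, -6, 0, -2]:

Scanning through the array:
Position 1 (value 1): max_ending_here = 7, max_so_far = 7
Position 2 (value -3): max_ending_here = 4, max_so_far = 7
Position 3 (value -6): max_ending_here = -2, max_so_far = 7
Position 4 (value 0): max_ending_here = 0, max_so_far = 7
Position 5 (value -2): max_ending_here = -2, max_so_far = 7

Maximum subarray: [6, 1]
Maximum sum: 7

The maximum subarray is [6, 1] with sum 7. This subarray runs from index 0 to index 1.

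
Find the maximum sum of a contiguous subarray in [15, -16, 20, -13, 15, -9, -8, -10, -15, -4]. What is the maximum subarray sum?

Using Kadane's algorithm on [15, -16, 20, -13, 15, -9, -8, -10, -15, -4]:

Scanning through the array:
Position 1 (value -16): max_ending_here = -1, max_so_far = 15
Position 2 (value 20): max_ending_here = 20, max_so_far = 20
Position 3 (value -13): max_ending_here = 7, max_so_far = 20
Position 4 (value 15): max_ending_here = 22, max_so_far = 22
Position 5 (value -9): max_ending_here = 13, max_so_far = 22
Position 6 (value -8): max_ending_here = 5, max_so_far = 22
Position 7 (value -10): max_ending_here = -5, max_so_far = 22
Position 8 (value -15): max_ending_here = -15, max_so_far = 22
Position 9 (value -4): max_ending_here = -4, max_so_far = 22

Maximum subarray: [20, -13, 15]
Maximum sum: 22

The maximum subarray is [20, -13, 15] with sum 22. This subarray runs from index 2 to index 4.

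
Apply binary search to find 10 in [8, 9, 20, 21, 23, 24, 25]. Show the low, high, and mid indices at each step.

Binary search for 10 in [8, 9, 20, 21, 23, 24, 25]:

lo=0, hi=6, mid=3, arr[mid]=21 -> 21 > 10, search left half
lo=0, hi=2, mid=1, arr[mid]=9 -> 9 < 10, search right half
lo=2, hi=2, mid=2, arr[mid]=20 -> 20 > 10, search left half
lo=2 > hi=1, target 10 not found

Binary search determines that 10 is not in the array after 3 comparisons. The search space was exhausted without finding the target.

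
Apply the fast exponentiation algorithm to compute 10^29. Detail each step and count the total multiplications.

Computing 10^29 by squaring (build up from 10^1; each line after the first costs one multiplication):

10^1 = 10
10^2 = (10^1)^2 = 10^2 = 100
10^3 = 10 * 10^2 = 10 * 100 = 1000
10^6 = (10^3)^2 = 1000^2 = 1000000
10^7 = 10 * 10^6 = 10 * 1000000 = 10000000
10^14 = (10^7)^2 = 10000000^2 = 100000000000000
10^28 = (10^14)^2 = 100000000000000^2 = 10000000000000000000000000000
10^29 = 10 * 10^28 = 10 * 10000000000000000000000000000 = 100000000000000000000000000000

Result: 100000000000000000000000000000
Multiplications needed: 7 (7 lines after 10^1)

10^29 = 100000000000000000000000000000. Using exponentiation by squaring, this requires 7 multiplications. The key idea: if the exponent is even, square the half-power; if odd, multiply by the base once.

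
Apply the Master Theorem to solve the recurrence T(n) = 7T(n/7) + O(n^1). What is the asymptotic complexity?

Master Theorem for T(n) = 7T(n/7) + O(n^1):

a = 7, b = 7, c = 1
log_b(a) = log_7(7) = 1.0000

Case 2: c = 1 = log_7(7) = 1.0000
T(n) = O(n^1 log n) = O(n log n)

For T(n) = 7T(n/7) + O(n^1): log_7(7) = 1.0000. This is Case 2 of the Master Theorem (c = log_b(a), equal work at all levels), giving O(n log n).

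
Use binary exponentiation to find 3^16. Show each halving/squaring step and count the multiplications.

Computing 3^16 by squaring (build up from 3^1; each line after the first costs one multiplication):

3^1 = 3
3^2 = (3^1)^2 = 3^2 = 9
3^4 = (3^2)^2 = 9^2 = 81
3^8 = (3^4)^2 = 81^2 = 6561
3^16 = (3^8)^2 = 6561^2 = 43046721

Result: 43046721
Multiplications needed: 4 (4 lines after 3^1)

3^16 = 43046721. Using exponentiation by squaring, this requires 4 multiplications. The key idea: if the exponent is even, square the half-power; if odd, multiply by the base once.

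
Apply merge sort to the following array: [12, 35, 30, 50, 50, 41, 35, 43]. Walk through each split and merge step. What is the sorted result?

Merge sort trace:

Split: [12, 35, 30, 50, 50, 41, 35, 43] -> [12, 35, 30, 50] and [50, 41, 35, 43]
  Split: [12, 35, 30, 50] -> [12, 35] and [30, 50]
    Split: [12, 35] -> [12] and [35]
    Merge: [12] + [35] -> [12, 35]
    Split: [30, 50] -> [30] and [50]
    Merge: [30] + [50] -> [30, 50]
  Merge: [12, 35] + [30, 50] -> [12, 30, 35, 50]
  Split: [50, 41, 35, 43] -> [50, 41] and [35, 43]
    Split: [50, 41] -> [50] and [41]
    Merge: [50] + [41] -> [41, 50]
    Split: [35, 43] -> [35] and [43]
    Merge: [35] + [43] -> [35, 43]
  Merge: [41, 50] + [35, 43] -> [35, 41, 43, 50]
Merge: [12, 30, 35, 50] + [35, 41, 43, 50] -> [12, 30, 35, 35, 41, 43, 50, 50]

Final sorted array: [12, 30, 35, 35, 41, 43, 50, 50]

The merge sort proceeds by recursively splitting the array and merging sorted halves.
After all merges, the sorted array is [12, 30, 35, 35, 41, 43, 50, 50].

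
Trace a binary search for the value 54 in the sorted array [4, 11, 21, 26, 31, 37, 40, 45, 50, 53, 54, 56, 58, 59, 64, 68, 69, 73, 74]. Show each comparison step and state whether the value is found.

Binary search for 54 in [4, 11, 21, 26, 31, 37, 40, 45, 50, 53, 54, 56, 58, 59, 64, 68, 69, 73, 74]:

lo=0, hi=18, mid=9, arr[mid]=53 -> 53 < 54, search right half
lo=10, hi=18, mid=14, arr[mid]=64 -> 64 > 54, search left half
lo=10, hi=13, mid=11, arr[mid]=56 -> 56 > 54, search left half
lo=10, hi=10, mid=10, arr[mid]=54 -> Found target at index 10!

Binary search finds 54 at index 10 after 4 comparisons. The search repeatedly halves the search space by comparing with the middle element.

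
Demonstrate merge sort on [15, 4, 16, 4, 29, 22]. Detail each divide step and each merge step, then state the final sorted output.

Merge sort trace:

Split: [15, 4, 16, 4, 29, 22] -> [15, 4, 16] and [4, 29, 22]
  Split: [15, 4, 16] -> [15] and [4, 16]
    Split: [4, 16] -> [4] and [16]
    Merge: [4] + [16] -> [4, 16]
  Merge: [15] + [4, 16] -> [4, 15, 16]
  Split: [4, 29, 22] -> [4] and [29, 22]
    Split: [29, 22] -> [29] and [22]
    Merge: [29] + [22] -> [22, 29]
  Merge: [4] + [22, 29] -> [4, 22, 29]
Merge: [4, 15, 16] + [4, 22, 29] -> [4, 4, 15, 16, 22, 29]

Final sorted array: [4, 4, 15, 16, 22, 29]

The merge sort proceeds by recursively splitting the array and merging sorted halves.
After all merges, the sorted array is [4, 4, 15, 16, 22, 29].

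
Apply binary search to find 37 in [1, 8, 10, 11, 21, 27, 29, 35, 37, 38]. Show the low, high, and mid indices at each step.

Binary search for 37 in [1, 8, 10, 11, 21, 27, 29, 35, 37, 38]:

lo=0, hi=9, mid=4, arr[mid]=21 -> 21 < 37, search right half
lo=5, hi=9, mid=7, arr[mid]=35 -> 35 < 37, search right half
lo=8, hi=9, mid=8, arr[mid]=37 -> Found target at index 8!

Binary search finds 37 at index 8 after 3 comparisons. The search repeatedly halves the search space by comparing with the middle element.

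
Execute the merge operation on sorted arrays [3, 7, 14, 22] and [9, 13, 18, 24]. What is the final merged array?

Merging process:

Compare 3 vs 9: take 3 from left. Merged: [3]
Compare 7 vs 9: take 7 from left. Merged: [3, 7]
Compare 14 vs 9: take 9 from right. Merged: [3, 7, 9]
Compare 14 vs 13: take 13 from right. Merged: [3, 7, 9, 13]
Compare 14 vs 18: take 14 from left. Merged: [3, 7, 9, 13, 14]
Compare 22 vs 18: take 18 from right. Merged: [3, 7, 9, 13, 14, 18]
Compare 22 vs 24: take 22 from left. Merged: [3, 7, 9, 13, 14, 18, 22]
Append remaining from right: [24]. Merged: [3, 7, 9, 13, 14, 18, 22, 24]

Final merged array: [3, 7, 9, 13, 14, 18, 22, 24]
Total comparisons: 7

The merged array is [3, 7, 9, 13, 14, 18, 22, 24], requiring 7 comparisons. The merge step runs in O(n) time where n is the total number of elements.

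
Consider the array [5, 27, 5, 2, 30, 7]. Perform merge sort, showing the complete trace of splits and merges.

Merge sort trace:

Split: [5, 27, 5, 2, 30, 7] -> [5, 27, 5] and [2, 30, 7]
  Split: [5, 27, 5] -> [5] and [27, 5]
    Split: [27, 5] -> [27] and [5]
    Merge: [27] + [5] -> [5, 27]
  Merge: [5] + [5, 27] -> [5, 5, 27]
  Split: [2, 30, 7] -> [2] and [30, 7]
    Split: [30, 7] -> [30] and [7]
    Merge: [30] + [7] -> [7, 30]
  Merge: [2] + [7, 30] -> [2, 7, 30]
Merge: [5, 5, 27] + [2, 7, 30] -> [2, 5, 5, 7, 27, 30]

Final sorted array: [2, 5, 5, 7, 27, 30]

The merge sort proceeds by recursively splitting the array and merging sorted halves.
After all merges, the sorted array is [2, 5, 5, 7, 27, 30].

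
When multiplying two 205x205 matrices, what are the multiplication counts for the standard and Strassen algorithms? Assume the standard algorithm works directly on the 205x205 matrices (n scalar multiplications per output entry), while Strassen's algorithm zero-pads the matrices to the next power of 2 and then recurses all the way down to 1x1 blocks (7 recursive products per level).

Matrix multiplication for 205x205 matrices:

Strassen's algorithm requires power-of-2 dimensions. Pad 205x205 to 256x256 (next power of 2).

Standard algorithm: 205^3 = 8615125 multiplications
Strassen's algorithm: 7^(log2(256)) = 7^8 = 5764801 multiplications
Savings: 8615125 - 5764801 = 2850324 multiplications

Standard: 8615125 multiplications (205^3). Strassen: 5764801 multiplications (7^8, after padding to 256x256). Strassen reduces 8 recursive multiplications to 7 at each level.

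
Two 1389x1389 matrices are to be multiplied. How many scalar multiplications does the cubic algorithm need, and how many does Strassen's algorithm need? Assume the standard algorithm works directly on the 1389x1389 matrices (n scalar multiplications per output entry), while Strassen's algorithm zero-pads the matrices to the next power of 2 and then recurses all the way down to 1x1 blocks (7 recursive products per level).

Matrix multiplication for 1389x1389 matrices:

Strassen's algorithm requires power-of-2 dimensions. Pad 1389x1389 to 2048x2048 (next power of 2).

Standard algorithm: 1389^3 = 2679826869 multiplications
Strassen's algorithm: 7^(log2(2048)) = 7^11 = 1977326743 multiplications
Savings: 2679826869 - 1977326743 = 702500126 multiplications

Standard: 2679826869 multiplications (1389^3). Strassen: 1977326743 multiplications (7^11, after padding to 2048x2048). Strassen reduces 8 recursive multiplications to 7 at each level.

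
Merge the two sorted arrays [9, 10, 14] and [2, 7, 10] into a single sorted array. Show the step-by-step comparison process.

Merging process:

Compare 9 vs 2: take 2 from right. Merged: [2]
Compare 9 vs 7: take 7 from right. Merged: [2, 7]
Compare 9 vs 10: take 9 from left. Merged: [2, 7, 9]
Compare 10 vs 10: take 10 from left. Merged: [2, 7, 9, 10]
Compare 14 vs 10: take 10 from right. Merged: [2, 7, 9, 10, 10]
Append remaining from left: [14]. Merged: [2, 7, 9, 10, 10, 14]

Final merged array: [2, 7, 9, 10, 10, 14]
Total comparisons: 5

The merged array is [2, 7, 9, 10, 10, 14], requiring 5 comparisons. The merge step runs in O(n) time where n is the total number of elements.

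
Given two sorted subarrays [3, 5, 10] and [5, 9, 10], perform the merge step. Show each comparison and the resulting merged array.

Merging process:

Compare 3 vs 5: take 3 from left. Merged: [3]
Compare 5 vs 5: take 5 from left. Merged: [3, 5]
Compare 10 vs 5: take 5 from right. Merged: [3, 5, 5]
Compare 10 vs 9: take 9 from right. Merged: [3, 5, 5, 9]
Compare 10 vs 10: take 10 from left. Merged: [3, 5, 5, 9, 10]
Append remaining from right: [10]. Merged: [3, 5, 5, 9, 10, 10]

Final merged array: [3, 5, 5, 9, 10, 10]
Total comparisons: 5

The merged array is [3, 5, 5, 9, 10, 10], requiring 5 comparisons. The merge step runs in O(n) time where n is the total number of elements.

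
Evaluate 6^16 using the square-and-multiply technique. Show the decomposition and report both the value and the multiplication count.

Computing 6^16 by squaring (build up from 6^1; each line after the first costs one multiplication):

6^1 = 6
6^2 = (6^1)^2 = 6^2 = 36
6^4 = (6^2)^2 = 36^2 = 1296
6^8 = (6^4)^2 = 1296^2 = 1679616
6^16 = (6^8)^2 = 1679616^2 = 2821109907456

Result: 2821109907456
Multiplications needed: 4 (4 lines after 6^1)

6^16 = 2821109907456. Using exponentiation by squaring, this requires 4 multiplications. The key idea: if the exponent is even, square the half-power; if odd, multiply by the base once.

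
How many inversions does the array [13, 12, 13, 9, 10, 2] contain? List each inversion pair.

Finding inversions in [13, 12, 13, 9, 10, 2]:

(0, 1): arr[0]=13 > arr[1]=12
(0, 3): arr[0]=13 > arr[3]=9
(0, 4): arr[0]=13 > arr[4]=10
(0, 5): arr[0]=13 > arr[5]=2
(1, 3): arr[1]=12 > arr[3]=9
(1, 4): arr[1]=12 > arr[4]=10
(1, 5): arr[1]=12 > arr[5]=2
(2, 3): arr[2]=13 > arr[3]=9
(2, 4): arr[2]=13 > arr[4]=10
(2, 5): arr[2]=13 > arr[5]=2
(3, 5): arr[3]=9 > arr[5]=2
(4, 5): arr[4]=10 > arr[5]=2

Total inversions: 12

The array has 12 inversion(s): (0,1), (0,3), (0,4), (0,5), (1,3), (1,4), (1,5), (2,3), (2,4), (2,5), (3,5), (4,5). Each pair (i,j) satisfies i < j and arr[i] > arr[j].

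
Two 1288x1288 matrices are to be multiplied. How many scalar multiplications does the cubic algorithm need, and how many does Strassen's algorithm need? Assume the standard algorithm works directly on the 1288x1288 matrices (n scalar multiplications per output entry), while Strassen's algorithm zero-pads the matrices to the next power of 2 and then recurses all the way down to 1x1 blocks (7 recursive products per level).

Matrix multiplication for 1288x1288 matrices:

Strassen's algorithm requires power-of-2 dimensions. Pad 1288x1288 to 2048x2048 (next power of 2).

Standard algorithm: 1288^3 = 2136719872 multiplications
Strassen's algorithm: 7^(log2(2048)) = 7^11 = 1977326743 multiplications
Savings: 2136719872 - 1977326743 = 159393129 multiplications

Standard: 2136719872 multiplications (1288^3). Strassen: 1977326743 multiplications (7^11, after padding to 2048x2048). Strassen reduces 8 recursive multiplications to 7 at each level.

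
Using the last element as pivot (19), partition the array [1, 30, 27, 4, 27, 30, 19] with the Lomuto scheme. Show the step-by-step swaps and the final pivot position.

Lomuto partition with pivot = 19:

Initial array: [1, 30, 27, 4, 27, 30, 19]

arr[0]=1 <= 19: swap with position 0, array becomes [1, 30, 27, 4, 27, 30, 19]
arr[1]=30 > 19: no swap
arr[2]=27 > 19: no swap
arr[3]=4 <= 19: swap with position 1, array becomes [1, 4, 27, 30, 27, 30, 19]
arr[4]=27 > 19: no swap
arr[5]=30 > 19: no swap

Place pivot at position 2: [1, 4, 19, 30, 27, 30, 27]
Pivot position: 2

After partitioning with pivot 19, the array becomes [1, 4, 19, 30, 27, 30, 27]. The pivot is placed at index 2. All elements to the left of the pivot are <= 19, and all elements to the right are > 19.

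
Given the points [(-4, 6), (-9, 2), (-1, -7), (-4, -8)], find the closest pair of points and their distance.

Computing all pairwise distances among 4 points:

d((-4, 6), (-9, 2)) = 6.4031
d((-4, 6), (-1, -7)) = 13.3417
d((-4, 6), (-4, -8)) = 14.0
d((-9, 2), (-1, -7)) = 12.0416
d((-9, 2), (-4, -8)) = 11.1803
d((-1, -7), (-4, -8)) = 3.1623 <-- minimum

Closest pair: (-1, -7) and (-4, -8) with distance 3.1623

The closest pair is (-1, -7) and (-4, -8) with Euclidean distance 3.1623. For 4 points, brute-force pairwise comparison is shown above. For large n, the divide-and-conquer algorithm (sort by x, recurse on halves, check the dividing strip) achieves O(n log n).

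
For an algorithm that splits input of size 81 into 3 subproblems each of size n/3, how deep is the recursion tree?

For divide and conquer with division factor 3:

Problem sizes at each level:
Level 0: 81
Level 1: 27
Level 2: 9
Level 3: 3
Level 4: 1

The root is level 0 and the size-1 base case is level 4 (the tree spans levels 0 through 4, i.e. 5 levels counting the root), so the depth is the number of divisions: log_3(81) = 4

The recursion tree depth is log_3(81) = 4. At each level, the problem size is divided by 3, so it takes 4 divisions to reduce to a base case of size 1. The algorithm makes 3 recursive calls at each level.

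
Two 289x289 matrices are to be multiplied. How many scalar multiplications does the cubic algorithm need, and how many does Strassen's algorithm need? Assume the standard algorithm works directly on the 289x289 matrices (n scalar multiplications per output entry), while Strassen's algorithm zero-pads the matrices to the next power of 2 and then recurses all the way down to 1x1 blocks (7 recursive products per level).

Matrix multiplication for 289x289 matrices:

Strassen's algorithm requires power-of-2 dimensions. Pad 289x289 to 512x512 (next power of 2).

Standard algorithm: 289^3 = 24137569 multiplications
Strassen's algorithm: 7^(log2(512)) = 7^9 = 40353607 multiplications
Difference: 24137569 - 40353607 = -16216038 (Strassen uses MORE here due to padding overhead — for small or just-over-power-of-2 n, padding can outweigh the per-level savings)

Standard: 24137569 multiplications (289^3). Strassen: 40353607 multiplications (7^9, after padding to 512x512). Strassen reduces 8 recursive multiplications to 7 at each level.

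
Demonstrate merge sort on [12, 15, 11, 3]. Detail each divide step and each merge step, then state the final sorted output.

Merge sort trace:

Split: [12, 15, 11, 3] -> [12, 15] and [11, 3]
  Split: [12, 15] -> [12] and [15]
  Merge: [12] + [15] -> [12, 15]
  Split: [11, 3] -> [11] and [3]
  Merge: [11] + [3] -> [3, 11]
Merge: [12, 15] + [3, 11] -> [3, 11, 12, 15]

Final sorted array: [3, 11, 12, 15]

The merge sort proceeds by recursively splitting the array and merging sorted halves.
After all merges, the sorted array is [3, 11, 12, 15].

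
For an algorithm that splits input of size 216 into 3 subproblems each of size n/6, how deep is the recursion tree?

For divide and conquer with division factor 6:

Problem sizes at each level:
Level 0: 216
Level 1: 36
Level 2: 6
Level 3: 1

The root is level 0 and the size-1 base case is level 3 (the tree spans levels 0 through 3, i.e. 4 levels counting the root), so the depth is the number of divisions: log_6(216) = 3

The recursion tree depth is log_6(216) = 3. At each level, the problem size is divided by 6, so it takes 3 divisions to reduce to a base case of size 1. The algorithm makes 3 recursive calls at each level.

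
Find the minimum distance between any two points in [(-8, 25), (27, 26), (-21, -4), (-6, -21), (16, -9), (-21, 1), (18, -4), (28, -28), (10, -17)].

Computing all pairwise distances among 9 points:

d((-8, 25), (27, 26)) = 35.0143
d((-8, 25), (-21, -4)) = 31.7805
d((-8, 25), (-6, -21)) = 46.0435
d((-8, 25), (16, -9)) = 41.6173
d((-8, 25), (-21, 1)) = 27.2947
d((-8, 25), (18, -4)) = 38.9487
d((-8, 25), (28, -28)) = 64.0703
d((-8, 25), (10, -17)) = 45.6946
d((27, 26), (-21, -4)) = 56.6039
d((27, 26), (-6, -21)) = 57.4282
d((27, 26), (16, -9)) = 36.6879
d((27, 26), (-21, 1)) = 54.1202
d((27, 26), (18, -4)) = 31.3209
d((27, 26), (28, -28)) = 54.0093
d((27, 26), (10, -17)) = 46.2385
d((-21, -4), (-6, -21)) = 22.6716
d((-21, -4), (16, -9)) = 37.3363
d((-21, -4), (-21, 1)) = 5.0 <-- minimum
d((-21, -4), (18, -4)) = 39.0
d((-21, -4), (28, -28)) = 54.5619
d((-21, -4), (10, -17)) = 33.6155
d((-6, -21), (16, -9)) = 25.0599
d((-6, -21), (-21, 1)) = 26.6271
d((-6, -21), (18, -4)) = 29.4109
d((-6, -21), (28, -28)) = 34.7131
d((-6, -21), (10, -17)) = 16.4924
d((16, -9), (-21, 1)) = 38.3275
d((16, -9), (18, -4)) = 5.3852
d((16, -9), (28, -28)) = 22.4722
d((16, -9), (10, -17)) = 10.0
d((-21, 1), (18, -4)) = 39.3192
d((-21, 1), (28, -28)) = 56.9386
d((-21, 1), (10, -17)) = 35.8469
d((18, -4), (28, -28)) = 26.0
d((18, -4), (10, -17)) = 15.2643
d((28, -28), (10, -17)) = 21.095

Closest pair: (-21, -4) and (-21, 1) with distance 5.0

The closest pair is (-21, -4) and (-21, 1) with Euclidean distance 5.0. For 9 points, brute-force pairwise comparison is shown above. For large n, the divide-and-conquer algorithm (sort by x, recurse on halves, check the dividing strip) achieves O(n log n).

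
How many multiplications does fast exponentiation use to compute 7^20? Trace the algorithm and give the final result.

Computing 7^20 by squaring (build up from 7^1; each line after the first costs one multiplication):

7^1 = 7
7^2 = (7^1)^2 = 7^2 = 49
7^4 = (7^2)^2 = 49^2 = 2401
7^5 = 7 * 7^4 = 7 * 2401 = 16807
7^10 = (7^5)^2 = 16807^2 = 282475249
7^20 = (7^10)^2 = 282475249^2 = 79792266297612001

Result: 79792266297612001
Multiplications needed: 5 (5 lines after 7^1)

7^20 = 79792266297612001. Using exponentiation by squaring, this requires 5 multiplications. The key idea: if the exponent is even, square the half-power; if odd, multiply by the base once.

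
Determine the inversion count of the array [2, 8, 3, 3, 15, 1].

Finding inversions in [2, 8, 3, 3, 15, 1]:

(0, 5): arr[0]=2 > arr[5]=1
(1, 2): arr[1]=8 > arr[2]=3
(1, 3): arr[1]=8 > arr[3]=3
(1, 5): arr[1]=8 > arr[5]=1
(2, 5): arr[2]=3 > arr[5]=1
(3, 5): arr[3]=3 > arr[5]=1
(4, 5): arr[4]=15 > arr[5]=1

Total inversions: 7

The array has 7 inversion(s): (0,5), (1,2), (1,3), (1,5), (2,5), (3,5), (4,5). Each pair (i,j) satisfies i < j and arr[i] > arr[j].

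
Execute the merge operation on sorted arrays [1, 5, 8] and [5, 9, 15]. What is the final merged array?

Merging process:

Compare 1 vs 5: take 1 from left. Merged: [1]
Compare 5 vs 5: take 5 from left. Merged: [1, 5]
Compare 8 vs 5: take 5 from right. Merged: [1, 5, 5]
Compare 8 vs 9: take 8 from left. Merged: [1, 5, 5, 8]
Append remaining from right: [9, 15]. Merged: [1, 5, 5, 8, 9, 15]

Final merged array: [1, 5, 5, 8, 9, 15]
Total comparisons: 4

The merged array is [1, 5, 5, 8, 9, 15], requiring 4 comparisons. The merge step runs in O(n) time where n is the total number of elements.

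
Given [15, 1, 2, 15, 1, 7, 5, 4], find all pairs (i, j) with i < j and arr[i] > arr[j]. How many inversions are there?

Finding inversions in [15, 1, 2, 15, 1, 7, 5, 4]:

(0, 1): arr[0]=15 > arr[1]=1
(0, 2): arr[0]=15 > arr[2]=2
(0, 4): arr[0]=15 > arr[4]=1
(0, 5): arr[0]=15 > arr[5]=7
(0, 6): arr[0]=15 > arr[6]=5
(0, 7): arr[0]=15 > arr[7]=4
(2, 4): arr[2]=2 > arr[4]=1
(3, 4): arr[3]=15 > arr[4]=1
(3, 5): arr[3]=15 > arr[5]=7
(3, 6): arr[3]=15 > arr[6]=5
(3, 7): arr[3]=15 > arr[7]=4
(5, 6): arr[5]=7 > arr[6]=5
(5, 7): arr[5]=7 > arr[7]=4
(6, 7): arr[6]=5 > arr[7]=4

Total inversions: 14

The array has 14 inversion(s): (0,1), (0,2), (0,4), (0,5), (0,6), (0,7), (2,4), (3,4), (3,5), (3,6), (3,7), (5,6), (5,7), (6,7). Each pair (i,j) satisfies i < j and arr[i] > arr[j].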